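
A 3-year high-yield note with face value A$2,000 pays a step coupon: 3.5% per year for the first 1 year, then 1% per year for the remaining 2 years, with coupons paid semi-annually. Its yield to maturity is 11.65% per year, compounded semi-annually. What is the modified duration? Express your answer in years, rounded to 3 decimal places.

2.729 years

Periodic yield y = 0.05825. First find Macaulay duration:
  t   CF        PV=CF/(1+0.05825)^t    t·PV
  1        35.00        33.0735        33.0735
  2        35.00        31.2530        62.5060
  3        10.00         8.4379        25.3137
  4        10.00         7.9735        31.8938
  5        10.00         7.5346        37.6729
  6     2,010.00     1,431.0882     8,586.5291
  Σ                  1,519.3606     8,776.9890
P = 1,519.3606; Macaulay duration = 8,776.9890 / 1,519.3606 = 5.77676 half-year periods = 2.88838 years.
Modified duration = D_Mac / (1 + y) = 2.88838 / 1.05825 = 2.72940 years.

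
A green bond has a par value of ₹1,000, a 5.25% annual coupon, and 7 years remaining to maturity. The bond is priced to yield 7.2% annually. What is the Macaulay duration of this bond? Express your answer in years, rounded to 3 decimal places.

5.972 years

Periodic yield y = 0.072. Discount each cash flow and weight by its year:
  t   CF        PV=CF/(1+0.072)^t    t·PV
  1        52.50        48.9739        48.9739
  2        52.50        45.6846        91.3692
  3        52.50        42.6162       127.8487
  4        52.50        39.7539       159.0158
  5        52.50        37.0839       185.4195
  6        52.50        34.5932       207.5591
  7     1,052.50       646.9320     4,528.5237
  Σ                    895.6377     5,348.7098
Price P = Σ PV = 895.6377.
Macaulay duration = Σ(t·PV) / P = 5,348.7098 / 895.6377 = 5.97196 years.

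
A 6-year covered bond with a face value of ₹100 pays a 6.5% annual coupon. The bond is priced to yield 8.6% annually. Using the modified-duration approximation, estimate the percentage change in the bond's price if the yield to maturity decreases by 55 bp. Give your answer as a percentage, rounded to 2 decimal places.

+2.59%

Periodic yield y = 0.086. Modified duration first:
  t   CF        PV=CF/(1+0.086)^t    t·PV
  1         6.50         5.9853         5.9853
  2         6.50         5.5113        11.0226
  3         6.50         5.0749        15.2246
  4         6.50         4.6730        18.6919
  5         6.50         4.3029        21.5146
  6       106.50        64.9188       389.5130
  Σ                     90.4662       461.9520
P = 90.4662; D_Mac = 5.10635 yrs; D_mod = 5.10635/(1+0.086) = 4.70198 yrs.
ΔP/P ≈ -D_mod · Δy = -4.70198 × (-0.0055) = +0.025861 = +2.5861%.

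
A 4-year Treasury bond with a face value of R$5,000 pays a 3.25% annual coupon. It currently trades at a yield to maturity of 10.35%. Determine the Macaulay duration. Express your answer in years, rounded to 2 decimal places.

3.79 years

Periodic yield y = 0.1035. Discount each cash flow and weight by its year:
  t   CF        PV=CF/(1+0.1035)^t    t·PV
  1       162.50       147.2587       147.2587
  2       162.50       133.4470       266.8939
  3       162.50       120.9306       362.7919
  4     5,162.50     3,481.5346    13,926.1384
  Σ                  3,883.1709    14,703.0829
Price P = Σ PV = 3,883.1709.
Macaulay duration = Σ(t·PV) / P = 14,703.0829 / 3,883.1709 = 3.78636 years.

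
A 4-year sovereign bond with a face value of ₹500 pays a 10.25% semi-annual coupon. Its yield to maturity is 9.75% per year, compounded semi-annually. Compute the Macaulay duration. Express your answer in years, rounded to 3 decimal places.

Periodic yield y = 0.04875. Discount each cash flow and weight by its period:
  t   CF        PV=CF/(1+0.04875)^t    t·PV
  1       25.625        24.4338        24.4338
  2       25.625        23.2981        46.5961
  3       25.625        22.2151        66.6453
  4       25.625        21.1824        84.7298
  5       25.625        20.1978       100.9890
  6       25.625        19.2589       115.5535
  7       25.625        18.3637       128.5459
  8      525.625       359.1701     2,873.3611
  Σ                    508.1200     3,440.8545
Price P = Σ PV = 508.1200.
Macaulay duration = Σ(t·PV) / P = 3,440.8545 / 508.1200 = 6.77174 half-year periods.
In years: 6.77174 / 2 = 3.38587 years.

3.386 years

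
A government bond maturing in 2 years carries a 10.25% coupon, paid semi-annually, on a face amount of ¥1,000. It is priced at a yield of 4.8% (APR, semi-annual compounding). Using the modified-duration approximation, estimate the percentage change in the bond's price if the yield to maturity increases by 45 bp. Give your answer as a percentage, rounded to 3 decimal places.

Periodic yield y = 0.024. Modified duration first:
  t   CF        PV=CF/(1+0.024)^t    t·PV
  1        51.25        50.0488        50.0488
  2        51.25        48.8758        97.7516
  3        51.25        47.7303       143.1908
  4     1,051.25       956.1063     3,824.4252
  Σ                  1,102.7612     4,115.4165
P = 1,102.7612; D_Mac = 3.73192 half-year periods = 1.86596 yrs; D_mod = 1.86596/(1+0.024) = 1.82223 yrs.
ΔP/P ≈ -D_mod · Δy = -1.82223 × (+0.0045) = -0.008200 = -0.8200%.

-0.820%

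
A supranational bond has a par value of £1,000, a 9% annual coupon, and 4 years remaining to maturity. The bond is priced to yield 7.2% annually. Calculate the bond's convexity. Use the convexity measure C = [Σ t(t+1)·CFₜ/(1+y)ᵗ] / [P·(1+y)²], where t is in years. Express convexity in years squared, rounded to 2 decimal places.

14.78

With y = 0.072:
  t   CF        PV=CF/(1+0.072)^t    t·PV        t(t+1)·PV
  1        90.00        83.9552        83.9552         167.9104
  2        90.00        78.3164       156.6329         469.8986
  3        90.00        73.0564       219.1691         876.6766
  4     1,090.00       825.3675     3,301.4699      16,507.3497
  Σ                  1,060.6955     3,761.2272      18,021.8354
P = 1,060.6955.
Convexity = Σ t(t+1)·PV / [P·(1+y)²] = 18,021.8354 / (1,060.6955 × 1.149184) = 14.78491.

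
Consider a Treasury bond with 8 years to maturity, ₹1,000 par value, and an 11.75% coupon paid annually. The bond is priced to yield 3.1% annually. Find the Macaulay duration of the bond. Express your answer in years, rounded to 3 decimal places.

6.127 years

Periodic yield y = 0.031. Discount each cash flow and weight by its year:
  t   CF        PV=CF/(1+0.031)^t    t·PV
  1       117.50       113.9670       113.9670
  2       117.50       110.5403       221.0805
  3       117.50       107.2166       321.6497
  4       117.50       103.9928       415.9711
  5       117.50       100.8659       504.3297
  6       117.50        97.8331       586.9987
  7       117.50        94.8915       664.2403
  8     1,117.50       875.3429     7,002.7431
  Σ                  1,604.6501     9,830.9802
Price P = Σ PV = 1,604.6501.
Macaulay duration = Σ(t·PV) / P = 9,830.9802 / 1,604.6501 = 6.12656 years.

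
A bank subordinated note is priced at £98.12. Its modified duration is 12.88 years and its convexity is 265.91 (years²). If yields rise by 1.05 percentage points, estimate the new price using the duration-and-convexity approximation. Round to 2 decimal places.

Duration effect: -D_mod·Δy = -12.88 × (+0.0105) = -0.135240
Convexity effect: ½·C·(Δy)² = 0.5 × 265.91 × (0.0105)² = +0.01465828875
ΔP/P ≈ -0.135240 + 0.01465828875 = -0.12058171125
New price ≈ 98.12 × (1 - 0.12058171125) = 86.28852249215.

£86.29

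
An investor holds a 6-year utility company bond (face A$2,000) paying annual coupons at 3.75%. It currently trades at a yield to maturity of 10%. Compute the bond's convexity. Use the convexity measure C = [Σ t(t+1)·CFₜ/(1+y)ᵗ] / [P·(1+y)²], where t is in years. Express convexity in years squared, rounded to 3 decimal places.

29.978

With y = 0.1:
  t   CF        PV=CF/(1+0.1)^t    t·PV        t(t+1)·PV
  1        75.00        68.1818        68.1818         136.3636
  2        75.00        61.9835       123.9669         371.9008
  3        75.00        56.3486       169.0458         676.1833
  4        75.00        51.2260       204.9040       1,024.5202
  5        75.00        46.5691       232.8455       1,397.0730
  6     2,075.00     1,171.2834     7,027.7004      49,193.9030
  Σ                  1,455.5924     7,826.6446      52,799.9439
P = 1,455.5924.
Convexity = Σ t(t+1)·PV / [P·(1+y)²] = 52,799.9439 / (1,455.5924 × 1.210000) = 29.97839.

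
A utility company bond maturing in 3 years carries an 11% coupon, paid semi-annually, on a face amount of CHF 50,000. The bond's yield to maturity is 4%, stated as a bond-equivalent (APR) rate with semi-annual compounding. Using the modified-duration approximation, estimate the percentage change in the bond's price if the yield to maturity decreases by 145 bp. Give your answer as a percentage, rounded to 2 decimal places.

+3.80%

Periodic yield y = 0.02. Modified duration first:
  t   CF        PV=CF/(1+0.02)^t    t·PV
  1     2,750.00     2,696.0784     2,696.0784
  2     2,750.00     2,643.2141     5,286.4283
  3     2,750.00     2,591.3864     7,774.1593
  4     2,750.00     2,540.5749    10,162.2997
  5     2,750.00     2,490.7597    12,453.7986
  6    52,750.00    46,840.4904   281,042.9425
  Σ                 59,802.5041   319,415.7068
P = 59,802.5041; D_Mac = 5.34118 half-year periods = 2.67059 yrs; D_mod = 2.67059/(1+0.02) = 2.61822 yrs.
ΔP/P ≈ -D_mod · Δy = -2.61822 × (-0.0145) = +0.037964 = +3.7964%.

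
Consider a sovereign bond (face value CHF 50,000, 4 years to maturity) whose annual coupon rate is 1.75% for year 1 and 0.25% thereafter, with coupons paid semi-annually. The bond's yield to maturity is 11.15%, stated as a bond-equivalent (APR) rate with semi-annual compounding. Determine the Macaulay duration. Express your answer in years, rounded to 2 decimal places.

3.91 years

Periodic yield y = 0.05575. Discount each cash flow and weight by its period:
  t   CF        PV=CF/(1+0.05575)^t    t·PV
  1       437.50       414.3973       414.3973
  2       437.50       392.5147       785.0293
  3        62.50        53.1125       159.3375
  4        62.50        50.3078       201.2314
  5        62.50        47.6513       238.2564
  6        62.50        45.1350       270.8100
  7        62.50        42.7516       299.2612
  8    50,062.50    32,435.7402   259,485.9213
  Σ                 33,481.6104   261,854.2444
Price P = Σ PV = 33,481.6104.
Macaulay duration = Σ(t·PV) / P = 261,854.2444 / 33,481.6104 = 7.82084 half-year periods.
In years: 7.82084 / 2 = 3.91042 years.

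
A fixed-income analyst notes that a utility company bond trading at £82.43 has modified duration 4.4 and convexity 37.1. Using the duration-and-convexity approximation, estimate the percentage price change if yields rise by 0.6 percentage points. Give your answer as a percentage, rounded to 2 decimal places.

-2.57%

Duration effect: -D_mod·Δy = -4.4 × (+0.006) = -0.026400
Convexity effect: ½·C·(Δy)² = 0.5 × 37.1 × (0.006)² = +0.0006678
ΔP/P ≈ -0.026400 + 0.0006678 = -0.0257322
= -2.57322%.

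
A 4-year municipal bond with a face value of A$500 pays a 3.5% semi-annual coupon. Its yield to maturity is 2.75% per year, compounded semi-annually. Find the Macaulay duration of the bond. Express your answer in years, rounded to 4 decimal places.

3.7712 years

Periodic yield y = 0.01375. Discount each cash flow and weight by its period:
  t   CF        PV=CF/(1+0.01375)^t    t·PV
  1         8.75         8.6313         8.6313
  2         8.75         8.5142        17.0285
  3         8.75         8.3988        25.1963
  4         8.75         8.2848        33.1394
  5         8.75         8.1725        40.8624
  6         8.75         8.0616        48.3698
  7         8.75         7.9523        55.6660
  8       508.75       456.0973     3,648.7783
  Σ                    514.1129     3,877.6719
Price P = Σ PV = 514.1129.
Macaulay duration = Σ(t·PV) / P = 3,877.6719 / 514.1129 = 7.54245 half-year periods.
In years: 7.54245 / 2 = 3.77123 years.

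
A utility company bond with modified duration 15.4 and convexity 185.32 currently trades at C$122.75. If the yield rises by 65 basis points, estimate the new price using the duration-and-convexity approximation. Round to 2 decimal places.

Duration effect: -D_mod·Δy = -15.4 × (+0.0065) = -0.100100
Convexity effect: ½·C·(Δy)² = 0.5 × 185.32 × (0.0065)² = +0.003914885
ΔP/P ≈ -0.100100 + 0.003914885 = -0.096185115
New price ≈ 122.75 × (1 - 0.096185115) = 110.94327713375.

C$110.94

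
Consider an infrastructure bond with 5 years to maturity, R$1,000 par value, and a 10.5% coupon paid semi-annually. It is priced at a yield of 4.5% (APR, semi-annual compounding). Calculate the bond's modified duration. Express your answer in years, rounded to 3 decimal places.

Periodic yield y = 0.0225. First find Macaulay duration:
  t   CF        PV=CF/(1+0.0225)^t    t·PV
  1        52.50        51.3447        51.3447
  2        52.50        50.2149       100.4298
  3        52.50        49.1099       147.3298
  4        52.50        48.0293       192.1171
  5        52.50        46.9724       234.8620
  6        52.50        45.9388       275.6326
  7        52.50        44.9279       314.4953
  8        52.50        43.9393       351.5141
  9        52.50        42.9724       386.7515
  10    1,052.50       842.5369     8,425.3691
  Σ                  1,265.9865    10,479.8461
P = 1,265.9865; Macaulay duration = 10,479.8461 / 1,265.9865 = 8.27801 half-year periods = 4.13900 years.
Modified duration = D_Mac / (1 + y) = 4.13900 / 1.0225 = 4.04793 years.

4.048 years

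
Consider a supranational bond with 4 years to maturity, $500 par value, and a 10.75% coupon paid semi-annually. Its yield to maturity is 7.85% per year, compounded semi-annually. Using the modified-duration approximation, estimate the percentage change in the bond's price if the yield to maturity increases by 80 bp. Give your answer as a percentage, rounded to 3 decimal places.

Periodic yield y = 0.03925. Modified duration first:
  t   CF        PV=CF/(1+0.03925)^t    t·PV
  1       26.875        25.8600        25.8600
  2       26.875        24.8833        49.7666
  3       26.875        23.9435        71.8306
  4       26.875        23.0393        92.1570
  5       26.875        22.1691       110.8456
  6       26.875        21.3318       127.9910
  7       26.875        20.5262       143.6833
  8      526.875       387.2107     3,097.6854
  Σ                    548.9639     3,719.8196
P = 548.9639; D_Mac = 6.77607 half-year periods = 3.38804 yrs; D_mod = 3.38804/(1+0.03925) = 3.26008 yrs.
ΔP/P ≈ -D_mod · Δy = -3.26008 × (+0.008) = -0.026081 = -2.6081%.

-2.608%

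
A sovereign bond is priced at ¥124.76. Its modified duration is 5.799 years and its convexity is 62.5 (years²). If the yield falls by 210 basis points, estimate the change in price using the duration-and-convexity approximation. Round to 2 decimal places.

+¥16.91

Duration effect: -D_mod·Δy = -5.799 × (-0.021) = +0.121779
Convexity effect: ½·C·(Δy)² = 0.5 × 62.5 × (-0.021)² = +0.01378125
ΔP/P ≈ +0.121779 + 0.01378125 = +0.13556025
ΔP ≈ 124.76 × (+0.13556025) = +16.91249679.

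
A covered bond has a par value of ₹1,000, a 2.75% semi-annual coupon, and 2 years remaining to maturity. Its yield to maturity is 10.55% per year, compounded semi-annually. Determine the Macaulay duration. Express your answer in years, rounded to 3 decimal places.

1.956 years

Periodic yield y = 0.05275. Discount each cash flow and weight by its period:
  t   CF        PV=CF/(1+0.05275)^t    t·PV
  1        13.75        13.0610        13.0610
  2        13.75        12.4066        24.8132
  3        13.75        11.7849        35.3548
  4     1,013.75       825.3342     3,301.3370
  Σ                    862.5868     3,374.5660
Price P = Σ PV = 862.5868.
Macaulay duration = Σ(t·PV) / P = 3,374.5660 / 862.5868 = 3.91215 half-year periods.
In years: 3.91215 / 2 = 1.95607 years.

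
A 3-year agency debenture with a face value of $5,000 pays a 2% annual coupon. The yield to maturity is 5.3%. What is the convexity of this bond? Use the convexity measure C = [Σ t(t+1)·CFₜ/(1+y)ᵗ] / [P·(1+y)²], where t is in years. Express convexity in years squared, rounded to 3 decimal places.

With y = 0.053:
  t   CF        PV=CF/(1+0.053)^t    t·PV        t(t+1)·PV
  1       100.00        94.9668        94.9668         189.9335
  2       100.00        90.1869       180.3737         541.1211
  3     5,100.00     4,368.0245    13,104.0734      52,416.2936
  Σ                  4,553.1781    13,379.4139      53,147.3483
P = 4,553.1781.
Convexity = Σ t(t+1)·PV / [P·(1+y)²] = 53,147.3483 / (4,553.1781 × 1.108809) = 10.52714.

10.527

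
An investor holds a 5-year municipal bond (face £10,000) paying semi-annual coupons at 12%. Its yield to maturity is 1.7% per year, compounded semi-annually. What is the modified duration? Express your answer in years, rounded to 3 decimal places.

4.088 years

Periodic yield y = 0.0085. First find Macaulay duration:
  t   CF        PV=CF/(1+0.0085)^t    t·PV
  1       600.00       594.9430       594.9430
  2       600.00       589.9286     1,179.8572
  3       600.00       584.9565     1,754.8694
  4       600.00       580.0262     2,320.1050
  5       600.00       575.1376     2,875.6878
  6       600.00       570.2901     3,421.7406
  7       600.00       565.4835     3,958.3845
  8       600.00       560.7174     4,485.7392
  9       600.00       555.9915     5,003.9232
  10   10,600.00     9,739.7283    97,397.2825
  Σ                 14,917.2026   122,992.5323
P = 14,917.2026; Macaulay duration = 122,992.5323 / 14,917.2026 = 8.24501 half-year periods = 4.12251 years.
Modified duration = D_Mac / (1 + y) = 4.12251 / 1.0085 = 4.08776 years.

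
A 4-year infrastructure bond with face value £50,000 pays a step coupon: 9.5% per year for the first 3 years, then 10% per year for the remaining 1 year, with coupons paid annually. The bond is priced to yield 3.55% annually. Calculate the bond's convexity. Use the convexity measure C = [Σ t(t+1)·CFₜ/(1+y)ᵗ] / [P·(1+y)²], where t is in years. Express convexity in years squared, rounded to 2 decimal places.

With y = 0.0355:
  t   CF        PV=CF/(1+0.0355)^t    t·PV        t(t+1)·PV
  1     4,750.00     4,587.1560     4,587.1560       9,174.3119
  2     4,750.00     4,429.8947     8,859.7894      26,579.3682
  3     4,750.00     4,278.0248    12,834.0745      51,336.2978
  4    55,000.00    47,836.8172   191,347.2689     956,736.3445
  Σ                 61,131.8927   217,628.2887   1,043,826.3224
P = 61,131.8927.
Convexity = Σ t(t+1)·PV / [P·(1+y)²] = 1,043,826.3224 / (61,131.8927 × 1.072260) = 15.92429.

15.92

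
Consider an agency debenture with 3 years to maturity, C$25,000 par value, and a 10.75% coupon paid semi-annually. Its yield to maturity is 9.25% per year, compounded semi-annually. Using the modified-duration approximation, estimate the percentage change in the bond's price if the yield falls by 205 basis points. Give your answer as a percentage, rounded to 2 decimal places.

+5.19%

Periodic yield y = 0.04625. Modified duration first:
  t   CF        PV=CF/(1+0.04625)^t    t·PV
  1     1,343.75     1,284.3489     1,284.3489
  2     1,343.75     1,227.5736     2,455.1472
  3     1,343.75     1,173.3081     3,519.9243
  4     1,343.75     1,121.4414     4,485.7657
  5     1,343.75     1,071.8675     5,359.3377
  6    26,343.75    20,084.6732   120,508.0394
  Σ                 25,963.2127   137,612.5631
P = 25,963.2127; D_Mac = 5.30029 half-year periods = 2.65015 yrs; D_mod = 2.65015/(1+0.04625) = 2.53299 yrs.
ΔP/P ≈ -D_mod · Δy = -2.53299 × (-0.0205) = +0.051926 = +5.1926%.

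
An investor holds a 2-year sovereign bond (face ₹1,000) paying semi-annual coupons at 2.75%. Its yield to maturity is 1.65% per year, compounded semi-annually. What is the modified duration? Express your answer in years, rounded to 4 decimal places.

1.9441 years

Periodic yield y = 0.00825. First find Macaulay duration:
  t   CF        PV=CF/(1+0.00825)^t    t·PV
  1        13.75        13.6375        13.6375
  2        13.75        13.5259        27.0518
  3        13.75        13.4152        40.2457
  4     1,013.75       980.9750     3,923.9000
  Σ                  1,021.5536     4,004.8350
P = 1,021.5536; Macaulay duration = 4,004.8350 / 1,021.5536 = 3.92034 half-year periods = 1.96017 years.
Modified duration = D_Mac / (1 + y) = 1.96017 / 1.00825 = 1.94413 years.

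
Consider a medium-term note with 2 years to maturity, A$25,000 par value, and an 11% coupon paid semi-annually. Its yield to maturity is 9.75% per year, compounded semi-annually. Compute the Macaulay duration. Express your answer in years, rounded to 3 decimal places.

1.851 years

Periodic yield y = 0.04875. Discount each cash flow and weight by its period:
  t   CF        PV=CF/(1+0.04875)^t    t·PV
  1     1,375.00     1,311.0846     1,311.0846
  2     1,375.00     1,250.1403     2,500.2806
  3     1,375.00     1,192.0289     3,576.0866
  4    26,375.00    21,802.4135    87,209.6542
  Σ                 25,555.6673    94,597.1060
Price P = Σ PV = 25,555.6673.
Macaulay duration = Σ(t·PV) / P = 94,597.1060 / 25,555.6673 = 3.70161 half-year periods.
In years: 3.70161 / 2 = 1.85080 years.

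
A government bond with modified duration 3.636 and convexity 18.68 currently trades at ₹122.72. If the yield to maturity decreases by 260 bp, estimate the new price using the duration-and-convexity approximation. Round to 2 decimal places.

Duration effect: -D_mod·Δy = -3.636 × (-0.026) = +0.094536
Convexity effect: ½·C·(Δy)² = 0.5 × 18.68 × (-0.026)² = +0.00631384
ΔP/P ≈ +0.094536 + 0.00631384 = +0.10084984
New price ≈ 122.72 × (1 + 0.10084984) = 135.0962923648.

₹135.10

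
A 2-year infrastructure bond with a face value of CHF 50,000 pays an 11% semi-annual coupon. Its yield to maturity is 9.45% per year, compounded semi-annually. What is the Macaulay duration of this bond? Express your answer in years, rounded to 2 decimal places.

1.85 years

Periodic yield y = 0.04725. Discount each cash flow and weight by its period:
  t   CF        PV=CF/(1+0.04725)^t    t·PV
  1     2,750.00     2,625.9250     2,625.9250
  2     2,750.00     2,507.4481     5,014.8962
  3     2,750.00     2,394.3167     7,182.9500
  4    52,750.00    43,855.1891   175,420.7563
  Σ                 51,382.8789   190,244.5276
Price P = Σ PV = 51,382.8789.
Macaulay duration = Σ(t·PV) / P = 190,244.5276 / 51,382.8789 = 3.70249 half-year periods.
In years: 3.70249 / 2 = 1.85124 years.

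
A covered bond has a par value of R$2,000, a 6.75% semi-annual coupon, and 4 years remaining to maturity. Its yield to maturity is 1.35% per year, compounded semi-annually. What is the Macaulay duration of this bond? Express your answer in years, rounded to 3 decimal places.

Periodic yield y = 0.00675. Discount each cash flow and weight by its period:
  t   CF        PV=CF/(1+0.00675)^t    t·PV
  1        67.50        67.0474        67.0474
  2        67.50        66.5979       133.1958
  3        67.50        66.1514       198.4541
  4        67.50        65.7078       262.8314
  5        67.50        65.2673       326.3365
  6        67.50        64.8297       388.9781
  7        67.50        64.3950       450.7652
  8     2,067.50     1,959.1713    15,673.3705
  Σ                  2,419.1679    17,500.9789
Price P = Σ PV = 2,419.1679.
Macaulay duration = Σ(t·PV) / P = 17,500.9789 / 2,419.1679 = 7.23430 half-year periods.
In years: 7.23430 / 2 = 3.61715 years.

3.617 years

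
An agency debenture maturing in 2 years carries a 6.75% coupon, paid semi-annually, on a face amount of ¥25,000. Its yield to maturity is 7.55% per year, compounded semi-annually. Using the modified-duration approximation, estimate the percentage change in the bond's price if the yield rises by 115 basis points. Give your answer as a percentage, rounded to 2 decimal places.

-2.11%

Periodic yield y = 0.03775. Modified duration first:
  t   CF        PV=CF/(1+0.03775)^t    t·PV
  1       843.75       813.0571       813.0571
  2       843.75       783.4807     1,566.9614
  3       843.75       754.9802     2,264.9406
  4    25,843.75    22,283.5594    89,134.2376
  Σ                 24,635.0774    93,779.1967
P = 24,635.0774; D_Mac = 3.80673 half-year periods = 1.90337 yrs; D_mod = 1.90337/(1+0.03775) = 1.83413 yrs.
ΔP/P ≈ -D_mod · Δy = -1.83413 × (+0.0115) = -0.021092 = -2.1092%.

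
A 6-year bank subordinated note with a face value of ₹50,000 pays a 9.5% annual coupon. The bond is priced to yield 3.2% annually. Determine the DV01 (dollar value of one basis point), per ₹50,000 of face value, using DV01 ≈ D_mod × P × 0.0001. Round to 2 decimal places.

₹32.51

Periodic yield y = 0.032.
  t   CF        PV=CF/(1+0.032)^t    t·PV
  1     4,750.00     4,602.7132     4,602.7132
  2     4,750.00     4,459.9934     8,919.9868
  3     4,750.00     4,321.6990    12,965.0971
  4     4,750.00     4,187.6928    16,750.7714
  5     4,750.00     4,057.8419    20,289.2095
  6    54,750.00    45,321.6737   271,930.0422
  Σ                 66,951.6141   335,457.8202
P = 66,951.6141; D_Mac = 5.01045 yrs; D_mod = 4.85509 yrs.
DV01 ≈ 4.85509 × 66,951.6141 × 0.0001 = 32.505603.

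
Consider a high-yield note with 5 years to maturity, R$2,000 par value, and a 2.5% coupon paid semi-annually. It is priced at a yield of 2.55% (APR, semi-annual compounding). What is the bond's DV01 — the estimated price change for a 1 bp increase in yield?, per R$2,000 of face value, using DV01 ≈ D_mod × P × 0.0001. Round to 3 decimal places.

Periodic yield y = 0.01275.
  t   CF        PV=CF/(1+0.01275)^t    t·PV
  1        25.00        24.6853        24.6853
  2        25.00        24.3745        48.7490
  3        25.00        24.0676        72.2029
  4        25.00        23.7646        95.0585
  5        25.00        23.4654       117.3272
  6        25.00        23.1700       139.0201
  7        25.00        22.8783       160.1483
  8        25.00        22.5903       180.7224
  9        25.00        22.3059       200.7531
  10    2,025.00     1,784.0315    17,840.3146
  Σ                  1,995.3335    18,878.9814
P = 1,995.3335; D_Mac = 9.46157 half-year periods = 4.73078 yrs; D_mod = 4.67123 yrs.
DV01 ≈ 4.67123 × 1,995.3335 × 0.0001 = 0.932065.

R$0.932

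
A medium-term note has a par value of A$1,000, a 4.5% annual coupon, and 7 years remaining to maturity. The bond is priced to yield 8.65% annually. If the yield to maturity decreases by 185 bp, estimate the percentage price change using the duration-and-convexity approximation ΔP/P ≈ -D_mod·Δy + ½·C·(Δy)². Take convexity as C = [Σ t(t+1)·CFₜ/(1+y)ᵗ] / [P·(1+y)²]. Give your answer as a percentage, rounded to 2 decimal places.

+10.94%

With y = 0.0865:
  t   CF        PV=CF/(1+0.0865)^t    t·PV        t(t+1)·PV
  1        45.00        41.4174        41.4174          82.8348
  2        45.00        38.1200        76.2400         228.7201
  3        45.00        35.0851       105.2554         421.0218
  4        45.00        32.2919       129.1676         645.8380
  5        45.00        29.7210       148.6052         891.6309
  6        45.00        27.3548       164.1290       1,148.9032
  7     1,045.00       584.6665     4,092.6652      32,741.3214
  Σ                    788.6568     4,757.4798      36,160.2701
P = 788.6568; D_Mac = 6.03238 yrs; D_mod = 5.55212 yrs; C = 38.84044.
Duration effect: -5.55212 × (-0.0185) = +0.102714
Convexity effect: 0.5 × 38.84044 × (-0.0185)² = +0.0066466
ΔP/P ≈ +0.102714 + 0.0066466 = +0.109361 = +10.9361%.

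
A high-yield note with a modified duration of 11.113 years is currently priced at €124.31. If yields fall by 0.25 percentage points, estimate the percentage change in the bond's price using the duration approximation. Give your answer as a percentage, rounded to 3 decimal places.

Duration approximation: ΔP/P ≈ -D_mod · Δy = -11.113 × (-0.0025) = +0.0277825.
As a percentage: +2.77825%.

+2.778%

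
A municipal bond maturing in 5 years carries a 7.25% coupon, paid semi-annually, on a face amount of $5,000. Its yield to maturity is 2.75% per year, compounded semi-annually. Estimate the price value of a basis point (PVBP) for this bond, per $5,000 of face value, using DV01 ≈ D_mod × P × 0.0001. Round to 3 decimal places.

Periodic yield y = 0.01375.
  t   CF        PV=CF/(1+0.01375)^t    t·PV
  1       181.25       178.7916       178.7916
  2       181.25       176.3666       352.7331
  3       181.25       173.9744       521.9233
  4       181.25       171.6147       686.4589
  5       181.25       169.2870       846.4351
  6       181.25       166.9909     1,001.9454
  7       181.25       164.7259     1,153.0814
  8       181.25       162.4917     1,299.9333
  9       181.25       160.2877     1,442.5893
  10    5,181.25     4,519.8693    45,198.6929
  Σ                  6,044.3998    52,682.5845
P = 6,044.3998; D_Mac = 8.71593 half-year periods = 4.35797 yrs; D_mod = 4.29886 yrs.
DV01 ≈ 4.29886 × 6,044.3998 × 0.0001 = 2.598401.

$2.598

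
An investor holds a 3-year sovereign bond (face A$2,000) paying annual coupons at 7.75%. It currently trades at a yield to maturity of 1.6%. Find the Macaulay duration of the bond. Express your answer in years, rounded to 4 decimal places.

Periodic yield y = 0.016. Discount each cash flow and weight by its year:
  t   CF        PV=CF/(1+0.016)^t    t·PV
  1       155.00       152.5591       152.5591
  2       155.00       150.1566       300.3131
  3     2,155.00     2,054.7839     6,164.3516
  Σ                  2,357.4995     6,617.2238
Price P = Σ PV = 2,357.4995.
Macaulay duration = Σ(t·PV) / P = 6,617.2238 / 2,357.4995 = 2.80688 years.

2.8069 years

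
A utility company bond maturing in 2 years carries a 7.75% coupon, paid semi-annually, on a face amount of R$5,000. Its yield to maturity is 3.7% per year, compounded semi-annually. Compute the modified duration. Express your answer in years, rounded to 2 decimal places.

1.86 years

Periodic yield y = 0.0185. First find Macaulay duration:
  t   CF        PV=CF/(1+0.0185)^t    t·PV
  1       193.75       190.2307       190.2307
  2       193.75       186.7754       373.5508
  3       193.75       183.3828       550.1484
  4     5,193.75     4,826.5511    19,306.2044
  Σ                  5,386.9400    20,420.1343
P = 5,386.9400; Macaulay duration = 20,420.1343 / 5,386.9400 = 3.79067 half-year periods = 1.89534 years.
Modified duration = D_Mac / (1 + y) = 1.89534 / 1.0185 = 1.86091 years.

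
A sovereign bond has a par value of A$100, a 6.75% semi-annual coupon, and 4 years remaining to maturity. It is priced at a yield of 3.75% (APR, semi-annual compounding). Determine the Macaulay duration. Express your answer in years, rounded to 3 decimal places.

Periodic yield y = 0.01875. Discount each cash flow and weight by its period:
  t   CF        PV=CF/(1+0.01875)^t    t·PV
  1        3.375         3.3129         3.3129
  2        3.375         3.2519         6.5038
  3        3.375         3.1921         9.5762
  4        3.375         3.1333        12.5332
  5        3.375         3.0756        15.3782
  6        3.375         3.0190        18.1142
  7        3.375         2.9635        20.7443
  8      103.375        89.0994       712.7948
  Σ                    111.0477       798.9576
Price P = Σ PV = 111.0477.
Macaulay duration = Σ(t·PV) / P = 798.9576 / 111.0477 = 7.19473 half-year periods.
In years: 7.19473 / 2 = 3.59736 years.

3.597 years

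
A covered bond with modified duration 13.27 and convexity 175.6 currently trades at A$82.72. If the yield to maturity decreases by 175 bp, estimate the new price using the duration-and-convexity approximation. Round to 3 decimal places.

Duration effect: -D_mod·Δy = -13.27 × (-0.0175) = +0.232225
Convexity effect: ½·C·(Δy)² = 0.5 × 175.6 × (-0.0175)² = +0.02688875
ΔP/P ≈ +0.232225 + 0.02688875 = +0.25911375
New price ≈ 82.72 × (1 + 0.25911375) = 104.1538894.

A$104.154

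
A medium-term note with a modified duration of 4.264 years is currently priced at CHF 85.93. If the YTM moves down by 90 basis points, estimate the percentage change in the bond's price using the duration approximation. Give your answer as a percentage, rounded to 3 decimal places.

+3.838%

Duration approximation: ΔP/P ≈ -D_mod · Δy = -4.264 × (-0.009) = +0.038376.
As a percentage: +3.8376%.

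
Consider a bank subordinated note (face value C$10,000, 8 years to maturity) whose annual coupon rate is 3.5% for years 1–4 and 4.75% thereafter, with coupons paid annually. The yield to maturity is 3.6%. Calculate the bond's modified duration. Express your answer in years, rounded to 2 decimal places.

6.84 years

Periodic yield y = 0.036. First find Macaulay duration:
  t   CF        PV=CF/(1+0.036)^t    t·PV
  1       350.00       337.8378       337.8378
  2       350.00       326.0983       652.1966
  3       350.00       314.7667       944.3001
  4       350.00       303.8289     1,215.3154
  5       475.00       398.0108     1,990.0539
  6       475.00       384.1803     2,305.0817
  7       475.00       370.8304     2,595.8128
  8    10,475.00     7,893.6159    63,148.9270
  Σ                 10,329.1690    73,189.5253
P = 10,329.1690; Macaulay duration = 73,189.5253 / 10,329.1690 = 7.08571 years.
Modified duration = D_Mac / (1 + y) = 7.08571 / 1.036 = 6.83949 years.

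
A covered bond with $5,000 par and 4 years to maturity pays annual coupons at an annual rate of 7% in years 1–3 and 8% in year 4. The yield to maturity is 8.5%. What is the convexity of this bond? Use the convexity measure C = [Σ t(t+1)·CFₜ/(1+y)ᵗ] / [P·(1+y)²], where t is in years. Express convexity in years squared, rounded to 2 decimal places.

With y = 0.085:
  t   CF        PV=CF/(1+0.085)^t    t·PV        t(t+1)·PV
  1       350.00       322.5806       322.5806         645.1613
  2       350.00       297.3094       594.6187       1,783.8561
  3       350.00       274.0178       822.0535       3,288.2140
  4     5,400.00     3,896.5011    15,586.0045      77,930.0227
  Σ                  4,790.4090    17,325.2574      83,647.2541
P = 4,790.4090.
Convexity = Σ t(t+1)·PV / [P·(1+y)²] = 83,647.2541 / (4,790.4090 × 1.177225) = 14.83268.

14.83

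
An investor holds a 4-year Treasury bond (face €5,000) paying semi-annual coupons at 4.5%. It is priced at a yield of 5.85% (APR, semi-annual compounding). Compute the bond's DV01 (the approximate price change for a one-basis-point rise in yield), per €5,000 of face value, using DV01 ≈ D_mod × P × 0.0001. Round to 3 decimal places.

Periodic yield y = 0.02925.
  t   CF        PV=CF/(1+0.02925)^t    t·PV
  1       112.50       109.3029       109.3029
  2       112.50       106.1966       212.3933
  3       112.50       103.1787       309.5360
  4       112.50       100.2465       400.9858
  5       112.50        97.3976       486.9879
  6       112.50        94.6297       567.7779
  7       112.50        91.9404       643.5828
  8     5,112.50     4,059.4418    32,475.5341
  Σ                  4,762.3340    35,206.1007
P = 4,762.3340; D_Mac = 7.39261 half-year periods = 3.69631 yrs; D_mod = 3.59126 yrs.
DV01 ≈ 3.59126 × 4,762.3340 × 0.0001 = 1.710279.

€1.710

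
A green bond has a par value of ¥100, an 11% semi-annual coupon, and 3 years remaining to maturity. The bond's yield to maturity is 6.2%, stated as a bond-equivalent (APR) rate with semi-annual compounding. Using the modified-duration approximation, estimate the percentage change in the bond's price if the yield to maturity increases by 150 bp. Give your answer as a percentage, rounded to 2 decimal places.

Periodic yield y = 0.031. Modified duration first:
  t   CF        PV=CF/(1+0.031)^t    t·PV
  1         5.50         5.3346         5.3346
  2         5.50         5.1742        10.3485
  3         5.50         5.0186        15.0559
  4         5.50         4.8677        19.4710
  5         5.50         4.7214        23.6069
  6       105.50        87.8416       527.0499
  Σ                    112.9583       600.8668
P = 112.9583; D_Mac = 5.31937 half-year periods = 2.65968 yrs; D_mod = 2.65968/(1+0.031) = 2.57971 yrs.
ΔP/P ≈ -D_mod · Δy = -2.57971 × (+0.015) = -0.038696 = -3.8696%.

-3.87%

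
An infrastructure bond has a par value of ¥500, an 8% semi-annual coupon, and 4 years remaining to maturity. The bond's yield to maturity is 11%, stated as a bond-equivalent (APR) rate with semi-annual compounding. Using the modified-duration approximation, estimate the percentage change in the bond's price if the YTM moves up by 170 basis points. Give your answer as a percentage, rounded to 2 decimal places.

-5.59%

Periodic yield y = 0.055. Modified duration first:
  t   CF        PV=CF/(1+0.055)^t    t·PV
  1        20.00        18.9573        18.9573
  2        20.00        17.9690        35.9381
  3        20.00        17.0323        51.0968
  4        20.00        16.1443        64.5773
  5        20.00        15.3027        76.5134
  6        20.00        14.5049        87.0295
  7        20.00        13.7487        96.2412
  8       520.00       338.8314     2,710.6513
  Σ                    452.4908     3,141.0050
P = 452.4908; D_Mac = 6.94159 half-year periods = 3.47079 yrs; D_mod = 3.47079/(1+0.055) = 3.28985 yrs.
ΔP/P ≈ -D_mod · Δy = -3.28985 × (+0.017) = -0.055927 = -5.5927%.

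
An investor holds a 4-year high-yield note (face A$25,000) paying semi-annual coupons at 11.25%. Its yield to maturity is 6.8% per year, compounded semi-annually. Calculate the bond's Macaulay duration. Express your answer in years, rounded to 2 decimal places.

Periodic yield y = 0.034. Discount each cash flow and weight by its period:
  t   CF        PV=CF/(1+0.034)^t    t·PV
  1     1,406.25     1,360.0097     1,360.0097
  2     1,406.25     1,315.2898     2,630.5796
  3     1,406.25     1,272.0404     3,816.1213
  4     1,406.25     1,230.2132     4,920.8528
  5     1,406.25     1,189.7613     5,948.8065
  6     1,406.25     1,150.6396     6,903.8374
  7     1,406.25     1,112.8042     7,789.6295
  8    26,406.25    20,208.8882   161,671.1053
  Σ                 28,839.6464   195,040.9422
Price P = Σ PV = 28,839.6464.
Macaulay duration = Σ(t·PV) / P = 195,040.9422 / 28,839.6464 = 6.76294 half-year periods.
In years: 6.76294 / 2 = 3.38147 years.

3.38 years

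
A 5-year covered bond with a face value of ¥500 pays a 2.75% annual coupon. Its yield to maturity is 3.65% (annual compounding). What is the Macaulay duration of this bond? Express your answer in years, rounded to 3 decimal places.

Periodic yield y = 0.0365. Discount each cash flow and weight by its year:
  t   CF        PV=CF/(1+0.0365)^t    t·PV
  1        13.75        13.2658        13.2658
  2        13.75        12.7986        25.5973
  3        13.75        12.3479        37.0438
  4        13.75        11.9131        47.6525
  5       513.75       429.4428     2,147.2139
  Σ                    479.7683     2,270.7733
Price P = Σ PV = 479.7683.
Macaulay duration = Σ(t·PV) / P = 2,270.7733 / 479.7683 = 4.73306 years.

4.733 years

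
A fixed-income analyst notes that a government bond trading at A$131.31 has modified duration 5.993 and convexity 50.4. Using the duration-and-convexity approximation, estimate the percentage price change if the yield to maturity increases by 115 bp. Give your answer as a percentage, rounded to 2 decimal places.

-6.56%

Duration effect: -D_mod·Δy = -5.993 × (+0.0115) = -0.0689195
Convexity effect: ½·C·(Δy)² = 0.5 × 50.4 × (0.0115)² = +0.0033327
ΔP/P ≈ -0.0689195 + 0.0033327 = -0.0655868
= -6.55868%.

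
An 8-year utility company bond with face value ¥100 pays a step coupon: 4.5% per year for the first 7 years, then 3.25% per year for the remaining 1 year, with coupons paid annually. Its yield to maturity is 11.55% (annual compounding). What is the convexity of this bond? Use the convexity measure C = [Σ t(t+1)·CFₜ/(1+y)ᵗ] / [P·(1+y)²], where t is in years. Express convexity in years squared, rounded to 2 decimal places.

With y = 0.1155:
  t   CF        PV=CF/(1+0.1155)^t    t·PV        t(t+1)·PV
  1         4.50         4.0341         4.0341           8.0681
  2         4.50         3.6164         7.2327          21.6982
  3         4.50         3.2419         9.7258          38.9032
  4         4.50         2.9063        11.6250          58.1252
  5         4.50         2.6053        13.0267          78.1602
  6         4.50         2.3356        14.0135          98.0944
  7         4.50         2.0938        14.6563         117.2502
  8       103.25        43.0659       344.5271       3,100.7443
  Σ                     63.8992       418.8413       3,521.0439
P = 63.8992.
Convexity = Σ t(t+1)·PV / [P·(1+y)²] = 3,521.0439 / (63.8992 × 1.244340) = 44.28298.

44.28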